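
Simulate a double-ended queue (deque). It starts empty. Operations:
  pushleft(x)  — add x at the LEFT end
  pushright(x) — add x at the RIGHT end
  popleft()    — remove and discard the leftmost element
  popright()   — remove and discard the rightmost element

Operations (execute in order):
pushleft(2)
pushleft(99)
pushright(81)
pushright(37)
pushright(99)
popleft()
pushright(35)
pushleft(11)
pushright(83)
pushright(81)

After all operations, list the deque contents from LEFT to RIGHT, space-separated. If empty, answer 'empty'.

pushleft(2): [2]
pushleft(99): [99, 2]
pushright(81): [99, 2, 81]
pushright(37): [99, 2, 81, 37]
pushright(99): [99, 2, 81, 37, 99]
popleft(): [2, 81, 37, 99]
pushright(35): [2, 81, 37, 99, 35]
pushleft(11): [11, 2, 81, 37, 99, 35]
pushright(83): [11, 2, 81, 37, 99, 35, 83]
pushright(81): [11, 2, 81, 37, 99, 35, 83, 81]

Answer: 11 2 81 37 99 35 83 81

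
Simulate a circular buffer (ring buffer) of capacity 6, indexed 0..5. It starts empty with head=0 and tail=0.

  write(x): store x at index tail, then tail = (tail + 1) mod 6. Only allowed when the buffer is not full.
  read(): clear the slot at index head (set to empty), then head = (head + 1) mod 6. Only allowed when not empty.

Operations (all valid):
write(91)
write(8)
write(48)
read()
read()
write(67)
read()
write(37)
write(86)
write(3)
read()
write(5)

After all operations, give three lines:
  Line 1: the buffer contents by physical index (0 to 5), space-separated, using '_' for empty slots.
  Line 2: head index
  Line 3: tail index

Answer: 3 5 _ _ 37 86
4
2

Derivation:
write(91): buf=[91 _ _ _ _ _], head=0, tail=1, size=1
write(8): buf=[91 8 _ _ _ _], head=0, tail=2, size=2
write(48): buf=[91 8 48 _ _ _], head=0, tail=3, size=3
read(): buf=[_ 8 48 _ _ _], head=1, tail=3, size=2
read(): buf=[_ _ 48 _ _ _], head=2, tail=3, size=1
write(67): buf=[_ _ 48 67 _ _], head=2, tail=4, size=2
read(): buf=[_ _ _ 67 _ _], head=3, tail=4, size=1
write(37): buf=[_ _ _ 67 37 _], head=3, tail=5, size=2
write(86): buf=[_ _ _ 67 37 86], head=3, tail=0, size=3
write(3): buf=[3 _ _ 67 37 86], head=3, tail=1, size=4
read(): buf=[3 _ _ _ 37 86], head=4, tail=1, size=3
write(5): buf=[3 5 _ _ 37 86], head=4, tail=2, size=4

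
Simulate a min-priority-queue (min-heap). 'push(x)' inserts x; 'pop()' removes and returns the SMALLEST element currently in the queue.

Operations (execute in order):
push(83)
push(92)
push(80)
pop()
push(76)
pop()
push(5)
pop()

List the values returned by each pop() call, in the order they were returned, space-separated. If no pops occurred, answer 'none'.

push(83): heap contents = [83]
push(92): heap contents = [83, 92]
push(80): heap contents = [80, 83, 92]
pop() → 80: heap contents = [83, 92]
push(76): heap contents = [76, 83, 92]
pop() → 76: heap contents = [83, 92]
push(5): heap contents = [5, 83, 92]
pop() → 5: heap contents = [83, 92]

Answer: 80 76 5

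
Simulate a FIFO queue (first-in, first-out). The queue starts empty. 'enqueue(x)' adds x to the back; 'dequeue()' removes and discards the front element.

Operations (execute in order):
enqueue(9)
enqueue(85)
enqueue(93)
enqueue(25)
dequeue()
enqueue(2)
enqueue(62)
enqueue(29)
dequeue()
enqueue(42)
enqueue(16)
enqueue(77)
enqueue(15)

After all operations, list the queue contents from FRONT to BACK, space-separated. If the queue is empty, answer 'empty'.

enqueue(9): [9]
enqueue(85): [9, 85]
enqueue(93): [9, 85, 93]
enqueue(25): [9, 85, 93, 25]
dequeue(): [85, 93, 25]
enqueue(2): [85, 93, 25, 2]
enqueue(62): [85, 93, 25, 2, 62]
enqueue(29): [85, 93, 25, 2, 62, 29]
dequeue(): [93, 25, 2, 62, 29]
enqueue(42): [93, 25, 2, 62, 29, 42]
enqueue(16): [93, 25, 2, 62, 29, 42, 16]
enqueue(77): [93, 25, 2, 62, 29, 42, 16, 77]
enqueue(15): [93, 25, 2, 62, 29, 42, 16, 77, 15]

Answer: 93 25 2 62 29 42 16 77 15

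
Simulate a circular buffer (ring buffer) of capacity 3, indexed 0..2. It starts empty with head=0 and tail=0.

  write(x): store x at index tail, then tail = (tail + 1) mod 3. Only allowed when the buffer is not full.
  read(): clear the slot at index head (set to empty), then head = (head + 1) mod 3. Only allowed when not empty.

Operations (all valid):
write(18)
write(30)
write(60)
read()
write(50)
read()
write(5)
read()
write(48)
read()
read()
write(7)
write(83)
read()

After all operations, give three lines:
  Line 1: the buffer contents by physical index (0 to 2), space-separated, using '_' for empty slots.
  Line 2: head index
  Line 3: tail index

Answer: 7 83 _
0
2

Derivation:
write(18): buf=[18 _ _], head=0, tail=1, size=1
write(30): buf=[18 30 _], head=0, tail=2, size=2
write(60): buf=[18 30 60], head=0, tail=0, size=3
read(): buf=[_ 30 60], head=1, tail=0, size=2
write(50): buf=[50 30 60], head=1, tail=1, size=3
read(): buf=[50 _ 60], head=2, tail=1, size=2
write(5): buf=[50 5 60], head=2, tail=2, size=3
read(): buf=[50 5 _], head=0, tail=2, size=2
write(48): buf=[50 5 48], head=0, tail=0, size=3
read(): buf=[_ 5 48], head=1, tail=0, size=2
read(): buf=[_ _ 48], head=2, tail=0, size=1
write(7): buf=[7 _ 48], head=2, tail=1, size=2
write(83): buf=[7 83 48], head=2, tail=2, size=3
read(): buf=[7 83 _], head=0, tail=2, size=2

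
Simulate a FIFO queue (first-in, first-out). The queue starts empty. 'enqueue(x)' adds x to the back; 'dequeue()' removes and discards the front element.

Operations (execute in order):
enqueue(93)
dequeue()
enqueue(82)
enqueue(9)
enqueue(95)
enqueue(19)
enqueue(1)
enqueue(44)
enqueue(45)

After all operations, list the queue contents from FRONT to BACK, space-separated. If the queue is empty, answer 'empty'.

enqueue(93): [93]
dequeue(): []
enqueue(82): [82]
enqueue(9): [82, 9]
enqueue(95): [82, 9, 95]
enqueue(19): [82, 9, 95, 19]
enqueue(1): [82, 9, 95, 19, 1]
enqueue(44): [82, 9, 95, 19, 1, 44]
enqueue(45): [82, 9, 95, 19, 1, 44, 45]

Answer: 82 9 95 19 1 44 45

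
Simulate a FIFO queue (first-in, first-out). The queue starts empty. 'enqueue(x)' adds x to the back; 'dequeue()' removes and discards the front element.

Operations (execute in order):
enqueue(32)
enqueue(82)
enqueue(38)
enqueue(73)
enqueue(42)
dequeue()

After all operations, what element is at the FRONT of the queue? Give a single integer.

enqueue(32): queue = [32]
enqueue(82): queue = [32, 82]
enqueue(38): queue = [32, 82, 38]
enqueue(73): queue = [32, 82, 38, 73]
enqueue(42): queue = [32, 82, 38, 73, 42]
dequeue(): queue = [82, 38, 73, 42]

Answer: 82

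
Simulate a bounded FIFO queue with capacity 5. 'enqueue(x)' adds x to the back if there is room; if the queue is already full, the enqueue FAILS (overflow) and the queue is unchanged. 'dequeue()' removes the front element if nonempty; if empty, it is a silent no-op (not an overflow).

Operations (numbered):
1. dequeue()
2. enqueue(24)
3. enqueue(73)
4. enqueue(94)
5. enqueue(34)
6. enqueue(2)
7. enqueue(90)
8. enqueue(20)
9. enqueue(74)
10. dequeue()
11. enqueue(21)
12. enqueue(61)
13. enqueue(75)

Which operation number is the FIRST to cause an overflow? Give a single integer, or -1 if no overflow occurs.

1. dequeue(): empty, no-op, size=0
2. enqueue(24): size=1
3. enqueue(73): size=2
4. enqueue(94): size=3
5. enqueue(34): size=4
6. enqueue(2): size=5
7. enqueue(90): size=5=cap → OVERFLOW (fail)
8. enqueue(20): size=5=cap → OVERFLOW (fail)
9. enqueue(74): size=5=cap → OVERFLOW (fail)
10. dequeue(): size=4
11. enqueue(21): size=5
12. enqueue(61): size=5=cap → OVERFLOW (fail)
13. enqueue(75): size=5=cap → OVERFLOW (fail)

Answer: 7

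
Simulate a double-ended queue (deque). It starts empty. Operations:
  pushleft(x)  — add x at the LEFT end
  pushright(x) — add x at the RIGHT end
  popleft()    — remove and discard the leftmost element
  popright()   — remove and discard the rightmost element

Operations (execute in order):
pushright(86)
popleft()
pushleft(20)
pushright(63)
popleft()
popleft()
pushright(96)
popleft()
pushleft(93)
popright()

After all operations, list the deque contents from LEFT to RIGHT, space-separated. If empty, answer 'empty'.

Answer: empty

Derivation:
pushright(86): [86]
popleft(): []
pushleft(20): [20]
pushright(63): [20, 63]
popleft(): [63]
popleft(): []
pushright(96): [96]
popleft(): []
pushleft(93): [93]
popright(): []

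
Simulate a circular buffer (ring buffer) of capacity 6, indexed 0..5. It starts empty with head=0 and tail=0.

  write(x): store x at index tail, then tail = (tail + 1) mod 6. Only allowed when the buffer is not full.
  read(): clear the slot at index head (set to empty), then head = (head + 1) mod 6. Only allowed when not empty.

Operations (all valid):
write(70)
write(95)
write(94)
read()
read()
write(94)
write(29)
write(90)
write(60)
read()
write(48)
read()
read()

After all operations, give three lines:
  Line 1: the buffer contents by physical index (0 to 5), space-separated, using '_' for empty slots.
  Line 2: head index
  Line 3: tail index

Answer: 60 48 _ _ _ 90
5
2

Derivation:
write(70): buf=[70 _ _ _ _ _], head=0, tail=1, size=1
write(95): buf=[70 95 _ _ _ _], head=0, tail=2, size=2
write(94): buf=[70 95 94 _ _ _], head=0, tail=3, size=3
read(): buf=[_ 95 94 _ _ _], head=1, tail=3, size=2
read(): buf=[_ _ 94 _ _ _], head=2, tail=3, size=1
write(94): buf=[_ _ 94 94 _ _], head=2, tail=4, size=2
write(29): buf=[_ _ 94 94 29 _], head=2, tail=5, size=3
write(90): buf=[_ _ 94 94 29 90], head=2, tail=0, size=4
write(60): buf=[60 _ 94 94 29 90], head=2, tail=1, size=5
read(): buf=[60 _ _ 94 29 90], head=3, tail=1, size=4
write(48): buf=[60 48 _ 94 29 90], head=3, tail=2, size=5
read(): buf=[60 48 _ _ 29 90], head=4, tail=2, size=4
read(): buf=[60 48 _ _ _ 90], head=5, tail=2, size=3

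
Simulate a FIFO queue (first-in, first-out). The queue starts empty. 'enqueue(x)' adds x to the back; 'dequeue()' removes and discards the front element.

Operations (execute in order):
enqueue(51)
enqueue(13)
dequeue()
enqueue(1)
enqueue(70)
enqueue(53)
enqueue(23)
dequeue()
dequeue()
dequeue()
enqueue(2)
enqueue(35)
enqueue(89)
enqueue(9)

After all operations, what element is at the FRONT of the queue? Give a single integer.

enqueue(51): queue = [51]
enqueue(13): queue = [51, 13]
dequeue(): queue = [13]
enqueue(1): queue = [13, 1]
enqueue(70): queue = [13, 1, 70]
enqueue(53): queue = [13, 1, 70, 53]
enqueue(23): queue = [13, 1, 70, 53, 23]
dequeue(): queue = [1, 70, 53, 23]
dequeue(): queue = [70, 53, 23]
dequeue(): queue = [53, 23]
enqueue(2): queue = [53, 23, 2]
enqueue(35): queue = [53, 23, 2, 35]
enqueue(89): queue = [53, 23, 2, 35, 89]
enqueue(9): queue = [53, 23, 2, 35, 89, 9]

Answer: 53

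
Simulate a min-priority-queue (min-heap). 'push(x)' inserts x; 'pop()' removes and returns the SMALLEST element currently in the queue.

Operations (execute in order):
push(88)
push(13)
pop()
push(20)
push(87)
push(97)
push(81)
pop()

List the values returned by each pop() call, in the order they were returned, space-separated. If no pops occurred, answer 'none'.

Answer: 13 20

Derivation:
push(88): heap contents = [88]
push(13): heap contents = [13, 88]
pop() → 13: heap contents = [88]
push(20): heap contents = [20, 88]
push(87): heap contents = [20, 87, 88]
push(97): heap contents = [20, 87, 88, 97]
push(81): heap contents = [20, 81, 87, 88, 97]
pop() → 20: heap contents = [81, 87, 88, 97]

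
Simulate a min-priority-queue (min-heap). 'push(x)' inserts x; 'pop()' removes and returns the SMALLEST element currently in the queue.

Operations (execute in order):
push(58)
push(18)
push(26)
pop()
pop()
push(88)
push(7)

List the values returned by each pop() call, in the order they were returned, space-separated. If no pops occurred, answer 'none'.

Answer: 18 26

Derivation:
push(58): heap contents = [58]
push(18): heap contents = [18, 58]
push(26): heap contents = [18, 26, 58]
pop() → 18: heap contents = [26, 58]
pop() → 26: heap contents = [58]
push(88): heap contents = [58, 88]
push(7): heap contents = [7, 58, 88]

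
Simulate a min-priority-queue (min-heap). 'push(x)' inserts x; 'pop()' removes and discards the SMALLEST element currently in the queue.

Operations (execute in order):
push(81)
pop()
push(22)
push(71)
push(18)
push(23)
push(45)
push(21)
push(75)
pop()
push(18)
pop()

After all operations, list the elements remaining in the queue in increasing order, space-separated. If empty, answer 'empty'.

push(81): heap contents = [81]
pop() → 81: heap contents = []
push(22): heap contents = [22]
push(71): heap contents = [22, 71]
push(18): heap contents = [18, 22, 71]
push(23): heap contents = [18, 22, 23, 71]
push(45): heap contents = [18, 22, 23, 45, 71]
push(21): heap contents = [18, 21, 22, 23, 45, 71]
push(75): heap contents = [18, 21, 22, 23, 45, 71, 75]
pop() → 18: heap contents = [21, 22, 23, 45, 71, 75]
push(18): heap contents = [18, 21, 22, 23, 45, 71, 75]
pop() → 18: heap contents = [21, 22, 23, 45, 71, 75]

Answer: 21 22 23 45 71 75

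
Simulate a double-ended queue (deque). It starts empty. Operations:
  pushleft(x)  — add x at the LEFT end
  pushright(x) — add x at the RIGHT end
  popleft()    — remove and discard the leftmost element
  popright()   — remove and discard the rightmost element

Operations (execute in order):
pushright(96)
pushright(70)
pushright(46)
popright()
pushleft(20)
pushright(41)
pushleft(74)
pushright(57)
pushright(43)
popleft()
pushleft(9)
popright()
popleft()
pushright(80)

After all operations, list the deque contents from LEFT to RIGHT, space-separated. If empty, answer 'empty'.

pushright(96): [96]
pushright(70): [96, 70]
pushright(46): [96, 70, 46]
popright(): [96, 70]
pushleft(20): [20, 96, 70]
pushright(41): [20, 96, 70, 41]
pushleft(74): [74, 20, 96, 70, 41]
pushright(57): [74, 20, 96, 70, 41, 57]
pushright(43): [74, 20, 96, 70, 41, 57, 43]
popleft(): [20, 96, 70, 41, 57, 43]
pushleft(9): [9, 20, 96, 70, 41, 57, 43]
popright(): [9, 20, 96, 70, 41, 57]
popleft(): [20, 96, 70, 41, 57]
pushright(80): [20, 96, 70, 41, 57, 80]

Answer: 20 96 70 41 57 80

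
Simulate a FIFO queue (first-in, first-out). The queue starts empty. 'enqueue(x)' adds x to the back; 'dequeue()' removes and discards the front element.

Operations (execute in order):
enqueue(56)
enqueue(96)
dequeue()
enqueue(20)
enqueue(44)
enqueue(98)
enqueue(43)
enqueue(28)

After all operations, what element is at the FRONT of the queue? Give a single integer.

Answer: 96

Derivation:
enqueue(56): queue = [56]
enqueue(96): queue = [56, 96]
dequeue(): queue = [96]
enqueue(20): queue = [96, 20]
enqueue(44): queue = [96, 20, 44]
enqueue(98): queue = [96, 20, 44, 98]
enqueue(43): queue = [96, 20, 44, 98, 43]
enqueue(28): queue = [96, 20, 44, 98, 43, 28]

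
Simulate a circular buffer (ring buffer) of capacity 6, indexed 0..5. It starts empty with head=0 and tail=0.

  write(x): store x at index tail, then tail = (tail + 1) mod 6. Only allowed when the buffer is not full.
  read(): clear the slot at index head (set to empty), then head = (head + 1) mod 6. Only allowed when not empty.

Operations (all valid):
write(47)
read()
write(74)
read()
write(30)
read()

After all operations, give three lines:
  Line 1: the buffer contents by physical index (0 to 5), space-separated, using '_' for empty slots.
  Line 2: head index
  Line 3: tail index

Answer: _ _ _ _ _ _
3
3

Derivation:
write(47): buf=[47 _ _ _ _ _], head=0, tail=1, size=1
read(): buf=[_ _ _ _ _ _], head=1, tail=1, size=0
write(74): buf=[_ 74 _ _ _ _], head=1, tail=2, size=1
read(): buf=[_ _ _ _ _ _], head=2, tail=2, size=0
write(30): buf=[_ _ 30 _ _ _], head=2, tail=3, size=1
read(): buf=[_ _ _ _ _ _], head=3, tail=3, size=0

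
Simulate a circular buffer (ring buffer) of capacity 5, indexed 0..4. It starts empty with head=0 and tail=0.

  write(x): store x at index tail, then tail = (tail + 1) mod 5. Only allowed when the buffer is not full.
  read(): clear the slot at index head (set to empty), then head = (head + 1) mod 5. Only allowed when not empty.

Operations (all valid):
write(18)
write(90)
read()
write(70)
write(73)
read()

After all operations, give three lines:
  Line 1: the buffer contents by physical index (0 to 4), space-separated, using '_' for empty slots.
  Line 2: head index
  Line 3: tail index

Answer: _ _ 70 73 _
2
4

Derivation:
write(18): buf=[18 _ _ _ _], head=0, tail=1, size=1
write(90): buf=[18 90 _ _ _], head=0, tail=2, size=2
read(): buf=[_ 90 _ _ _], head=1, tail=2, size=1
write(70): buf=[_ 90 70 _ _], head=1, tail=3, size=2
write(73): buf=[_ 90 70 73 _], head=1, tail=4, size=3
read(): buf=[_ _ 70 73 _], head=2, tail=4, size=2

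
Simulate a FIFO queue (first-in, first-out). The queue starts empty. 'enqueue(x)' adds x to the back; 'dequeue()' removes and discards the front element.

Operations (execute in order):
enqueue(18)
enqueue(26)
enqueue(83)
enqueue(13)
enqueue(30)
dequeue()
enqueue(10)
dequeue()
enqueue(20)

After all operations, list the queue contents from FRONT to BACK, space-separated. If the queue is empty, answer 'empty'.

enqueue(18): [18]
enqueue(26): [18, 26]
enqueue(83): [18, 26, 83]
enqueue(13): [18, 26, 83, 13]
enqueue(30): [18, 26, 83, 13, 30]
dequeue(): [26, 83, 13, 30]
enqueue(10): [26, 83, 13, 30, 10]
dequeue(): [83, 13, 30, 10]
enqueue(20): [83, 13, 30, 10, 20]

Answer: 83 13 30 10 20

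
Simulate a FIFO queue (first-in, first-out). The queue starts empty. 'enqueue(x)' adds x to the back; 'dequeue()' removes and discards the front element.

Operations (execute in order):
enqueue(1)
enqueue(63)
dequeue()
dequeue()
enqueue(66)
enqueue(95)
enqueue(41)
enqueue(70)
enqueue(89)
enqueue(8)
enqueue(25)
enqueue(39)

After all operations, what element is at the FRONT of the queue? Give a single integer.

Answer: 66

Derivation:
enqueue(1): queue = [1]
enqueue(63): queue = [1, 63]
dequeue(): queue = [63]
dequeue(): queue = []
enqueue(66): queue = [66]
enqueue(95): queue = [66, 95]
enqueue(41): queue = [66, 95, 41]
enqueue(70): queue = [66, 95, 41, 70]
enqueue(89): queue = [66, 95, 41, 70, 89]
enqueue(8): queue = [66, 95, 41, 70, 89, 8]
enqueue(25): queue = [66, 95, 41, 70, 89, 8, 25]
enqueue(39): queue = [66, 95, 41, 70, 89, 8, 25, 39]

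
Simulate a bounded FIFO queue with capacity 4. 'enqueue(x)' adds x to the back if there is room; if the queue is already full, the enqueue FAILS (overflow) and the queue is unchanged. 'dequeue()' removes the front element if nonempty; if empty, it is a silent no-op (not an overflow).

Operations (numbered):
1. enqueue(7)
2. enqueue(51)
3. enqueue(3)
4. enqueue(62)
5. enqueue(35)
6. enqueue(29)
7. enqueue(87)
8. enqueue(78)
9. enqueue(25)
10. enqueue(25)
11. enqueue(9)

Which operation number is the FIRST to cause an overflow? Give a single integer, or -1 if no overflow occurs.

Answer: 5

Derivation:
1. enqueue(7): size=1
2. enqueue(51): size=2
3. enqueue(3): size=3
4. enqueue(62): size=4
5. enqueue(35): size=4=cap → OVERFLOW (fail)
6. enqueue(29): size=4=cap → OVERFLOW (fail)
7. enqueue(87): size=4=cap → OVERFLOW (fail)
8. enqueue(78): size=4=cap → OVERFLOW (fail)
9. enqueue(25): size=4=cap → OVERFLOW (fail)
10. enqueue(25): size=4=cap → OVERFLOW (fail)
11. enqueue(9): size=4=cap → OVERFLOW (fail)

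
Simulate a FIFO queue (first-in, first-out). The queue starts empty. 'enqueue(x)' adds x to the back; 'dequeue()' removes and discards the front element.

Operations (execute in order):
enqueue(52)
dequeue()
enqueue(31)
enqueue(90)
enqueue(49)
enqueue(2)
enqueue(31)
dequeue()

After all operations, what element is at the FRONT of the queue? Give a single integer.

Answer: 90

Derivation:
enqueue(52): queue = [52]
dequeue(): queue = []
enqueue(31): queue = [31]
enqueue(90): queue = [31, 90]
enqueue(49): queue = [31, 90, 49]
enqueue(2): queue = [31, 90, 49, 2]
enqueue(31): queue = [31, 90, 49, 2, 31]
dequeue(): queue = [90, 49, 2, 31]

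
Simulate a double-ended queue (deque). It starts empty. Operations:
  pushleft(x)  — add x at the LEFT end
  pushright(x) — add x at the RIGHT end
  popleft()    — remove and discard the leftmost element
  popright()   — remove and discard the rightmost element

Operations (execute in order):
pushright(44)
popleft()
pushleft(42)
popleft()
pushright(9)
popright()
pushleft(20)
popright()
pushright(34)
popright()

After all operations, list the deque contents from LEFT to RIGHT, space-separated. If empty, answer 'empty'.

Answer: empty

Derivation:
pushright(44): [44]
popleft(): []
pushleft(42): [42]
popleft(): []
pushright(9): [9]
popright(): []
pushleft(20): [20]
popright(): []
pushright(34): [34]
popright(): []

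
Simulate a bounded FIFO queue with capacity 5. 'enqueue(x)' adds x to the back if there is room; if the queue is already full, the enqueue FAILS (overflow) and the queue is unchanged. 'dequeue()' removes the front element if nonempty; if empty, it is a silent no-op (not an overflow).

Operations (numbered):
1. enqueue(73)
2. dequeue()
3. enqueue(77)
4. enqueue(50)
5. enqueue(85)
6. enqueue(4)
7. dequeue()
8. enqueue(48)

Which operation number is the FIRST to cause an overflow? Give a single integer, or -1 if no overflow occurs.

1. enqueue(73): size=1
2. dequeue(): size=0
3. enqueue(77): size=1
4. enqueue(50): size=2
5. enqueue(85): size=3
6. enqueue(4): size=4
7. dequeue(): size=3
8. enqueue(48): size=4

Answer: -1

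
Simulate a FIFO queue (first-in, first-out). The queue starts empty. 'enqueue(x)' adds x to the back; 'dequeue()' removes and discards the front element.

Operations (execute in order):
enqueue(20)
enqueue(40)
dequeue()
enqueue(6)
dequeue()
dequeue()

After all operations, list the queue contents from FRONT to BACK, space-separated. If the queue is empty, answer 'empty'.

enqueue(20): [20]
enqueue(40): [20, 40]
dequeue(): [40]
enqueue(6): [40, 6]
dequeue(): [6]
dequeue(): []

Answer: empty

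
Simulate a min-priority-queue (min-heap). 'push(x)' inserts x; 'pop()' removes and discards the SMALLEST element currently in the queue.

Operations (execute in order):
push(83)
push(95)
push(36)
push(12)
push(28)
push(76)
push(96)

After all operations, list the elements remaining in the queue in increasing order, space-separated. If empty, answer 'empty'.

push(83): heap contents = [83]
push(95): heap contents = [83, 95]
push(36): heap contents = [36, 83, 95]
push(12): heap contents = [12, 36, 83, 95]
push(28): heap contents = [12, 28, 36, 83, 95]
push(76): heap contents = [12, 28, 36, 76, 83, 95]
push(96): heap contents = [12, 28, 36, 76, 83, 95, 96]

Answer: 12 28 36 76 83 95 96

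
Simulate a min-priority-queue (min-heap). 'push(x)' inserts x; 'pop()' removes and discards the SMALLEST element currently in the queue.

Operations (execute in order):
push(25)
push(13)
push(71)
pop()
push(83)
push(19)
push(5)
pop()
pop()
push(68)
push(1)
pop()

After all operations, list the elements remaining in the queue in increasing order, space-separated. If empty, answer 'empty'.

push(25): heap contents = [25]
push(13): heap contents = [13, 25]
push(71): heap contents = [13, 25, 71]
pop() → 13: heap contents = [25, 71]
push(83): heap contents = [25, 71, 83]
push(19): heap contents = [19, 25, 71, 83]
push(5): heap contents = [5, 19, 25, 71, 83]
pop() → 5: heap contents = [19, 25, 71, 83]
pop() → 19: heap contents = [25, 71, 83]
push(68): heap contents = [25, 68, 71, 83]
push(1): heap contents = [1, 25, 68, 71, 83]
pop() → 1: heap contents = [25, 68, 71, 83]

Answer: 25 68 71 83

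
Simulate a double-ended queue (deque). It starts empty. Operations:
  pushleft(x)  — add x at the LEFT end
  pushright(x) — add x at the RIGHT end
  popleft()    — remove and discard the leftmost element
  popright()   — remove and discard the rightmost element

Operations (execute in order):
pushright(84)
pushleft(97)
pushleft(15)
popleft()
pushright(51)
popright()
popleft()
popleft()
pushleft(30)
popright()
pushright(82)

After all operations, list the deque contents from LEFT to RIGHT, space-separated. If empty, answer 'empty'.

Answer: 82

Derivation:
pushright(84): [84]
pushleft(97): [97, 84]
pushleft(15): [15, 97, 84]
popleft(): [97, 84]
pushright(51): [97, 84, 51]
popright(): [97, 84]
popleft(): [84]
popleft(): []
pushleft(30): [30]
popright(): []
pushright(82): [82]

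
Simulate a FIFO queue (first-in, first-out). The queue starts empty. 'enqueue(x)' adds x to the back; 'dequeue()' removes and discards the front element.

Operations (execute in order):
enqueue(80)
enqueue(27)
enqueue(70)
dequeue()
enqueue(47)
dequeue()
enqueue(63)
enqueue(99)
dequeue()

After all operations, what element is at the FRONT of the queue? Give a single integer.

Answer: 47

Derivation:
enqueue(80): queue = [80]
enqueue(27): queue = [80, 27]
enqueue(70): queue = [80, 27, 70]
dequeue(): queue = [27, 70]
enqueue(47): queue = [27, 70, 47]
dequeue(): queue = [70, 47]
enqueue(63): queue = [70, 47, 63]
enqueue(99): queue = [70, 47, 63, 99]
dequeue(): queue = [47, 63, 99]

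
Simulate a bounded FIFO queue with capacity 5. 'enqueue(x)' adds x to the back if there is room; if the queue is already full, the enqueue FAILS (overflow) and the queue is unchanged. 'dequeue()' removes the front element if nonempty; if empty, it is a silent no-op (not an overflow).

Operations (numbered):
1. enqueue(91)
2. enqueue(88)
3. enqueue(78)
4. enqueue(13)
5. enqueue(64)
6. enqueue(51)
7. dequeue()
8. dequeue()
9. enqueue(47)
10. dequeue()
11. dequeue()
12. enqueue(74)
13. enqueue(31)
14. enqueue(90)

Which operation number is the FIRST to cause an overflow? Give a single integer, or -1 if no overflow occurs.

1. enqueue(91): size=1
2. enqueue(88): size=2
3. enqueue(78): size=3
4. enqueue(13): size=4
5. enqueue(64): size=5
6. enqueue(51): size=5=cap → OVERFLOW (fail)
7. dequeue(): size=4
8. dequeue(): size=3
9. enqueue(47): size=4
10. dequeue(): size=3
11. dequeue(): size=2
12. enqueue(74): size=3
13. enqueue(31): size=4
14. enqueue(90): size=5

Answer: 6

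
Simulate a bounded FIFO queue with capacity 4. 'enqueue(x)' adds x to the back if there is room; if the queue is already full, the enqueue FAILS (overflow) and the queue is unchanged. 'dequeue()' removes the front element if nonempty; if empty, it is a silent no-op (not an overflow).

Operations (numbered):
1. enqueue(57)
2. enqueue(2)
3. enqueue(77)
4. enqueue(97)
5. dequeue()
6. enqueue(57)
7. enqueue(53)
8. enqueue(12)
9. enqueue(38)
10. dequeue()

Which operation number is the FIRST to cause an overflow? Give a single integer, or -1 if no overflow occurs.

Answer: 7

Derivation:
1. enqueue(57): size=1
2. enqueue(2): size=2
3. enqueue(77): size=3
4. enqueue(97): size=4
5. dequeue(): size=3
6. enqueue(57): size=4
7. enqueue(53): size=4=cap → OVERFLOW (fail)
8. enqueue(12): size=4=cap → OVERFLOW (fail)
9. enqueue(38): size=4=cap → OVERFLOW (fail)
10. dequeue(): size=3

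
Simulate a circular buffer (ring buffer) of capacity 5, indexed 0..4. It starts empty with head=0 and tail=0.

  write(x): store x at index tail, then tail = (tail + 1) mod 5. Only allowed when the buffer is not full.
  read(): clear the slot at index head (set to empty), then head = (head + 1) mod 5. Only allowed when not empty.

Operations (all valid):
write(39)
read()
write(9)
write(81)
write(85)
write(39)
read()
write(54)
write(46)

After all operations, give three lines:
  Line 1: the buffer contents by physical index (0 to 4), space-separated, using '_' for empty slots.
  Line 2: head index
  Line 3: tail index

write(39): buf=[39 _ _ _ _], head=0, tail=1, size=1
read(): buf=[_ _ _ _ _], head=1, tail=1, size=0
write(9): buf=[_ 9 _ _ _], head=1, tail=2, size=1
write(81): buf=[_ 9 81 _ _], head=1, tail=3, size=2
write(85): buf=[_ 9 81 85 _], head=1, tail=4, size=3
write(39): buf=[_ 9 81 85 39], head=1, tail=0, size=4
read(): buf=[_ _ 81 85 39], head=2, tail=0, size=3
write(54): buf=[54 _ 81 85 39], head=2, tail=1, size=4
write(46): buf=[54 46 81 85 39], head=2, tail=2, size=5

Answer: 54 46 81 85 39
2
2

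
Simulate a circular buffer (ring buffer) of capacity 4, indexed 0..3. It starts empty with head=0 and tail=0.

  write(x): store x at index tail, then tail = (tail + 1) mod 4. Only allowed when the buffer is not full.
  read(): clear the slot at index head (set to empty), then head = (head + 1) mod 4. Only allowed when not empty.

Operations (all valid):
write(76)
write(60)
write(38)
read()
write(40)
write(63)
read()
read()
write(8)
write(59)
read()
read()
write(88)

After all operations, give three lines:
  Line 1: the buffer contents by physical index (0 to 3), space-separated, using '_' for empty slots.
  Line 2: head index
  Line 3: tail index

Answer: _ 8 59 88
1
0

Derivation:
write(76): buf=[76 _ _ _], head=0, tail=1, size=1
write(60): buf=[76 60 _ _], head=0, tail=2, size=2
write(38): buf=[76 60 38 _], head=0, tail=3, size=3
read(): buf=[_ 60 38 _], head=1, tail=3, size=2
write(40): buf=[_ 60 38 40], head=1, tail=0, size=3
write(63): buf=[63 60 38 40], head=1, tail=1, size=4
read(): buf=[63 _ 38 40], head=2, tail=1, size=3
read(): buf=[63 _ _ 40], head=3, tail=1, size=2
write(8): buf=[63 8 _ 40], head=3, tail=2, size=3
write(59): buf=[63 8 59 40], head=3, tail=3, size=4
read(): buf=[63 8 59 _], head=0, tail=3, size=3
read(): buf=[_ 8 59 _], head=1, tail=3, size=2
write(88): buf=[_ 8 59 88], head=1, tail=0, size=3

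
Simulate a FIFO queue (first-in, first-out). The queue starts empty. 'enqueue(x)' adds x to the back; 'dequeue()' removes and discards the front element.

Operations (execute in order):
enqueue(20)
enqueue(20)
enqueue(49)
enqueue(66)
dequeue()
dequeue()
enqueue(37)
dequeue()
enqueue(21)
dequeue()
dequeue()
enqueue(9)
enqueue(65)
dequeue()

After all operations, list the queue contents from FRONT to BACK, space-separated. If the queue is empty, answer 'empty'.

enqueue(20): [20]
enqueue(20): [20, 20]
enqueue(49): [20, 20, 49]
enqueue(66): [20, 20, 49, 66]
dequeue(): [20, 49, 66]
dequeue(): [49, 66]
enqueue(37): [49, 66, 37]
dequeue(): [66, 37]
enqueue(21): [66, 37, 21]
dequeue(): [37, 21]
dequeue(): [21]
enqueue(9): [21, 9]
enqueue(65): [21, 9, 65]
dequeue(): [9, 65]

Answer: 9 65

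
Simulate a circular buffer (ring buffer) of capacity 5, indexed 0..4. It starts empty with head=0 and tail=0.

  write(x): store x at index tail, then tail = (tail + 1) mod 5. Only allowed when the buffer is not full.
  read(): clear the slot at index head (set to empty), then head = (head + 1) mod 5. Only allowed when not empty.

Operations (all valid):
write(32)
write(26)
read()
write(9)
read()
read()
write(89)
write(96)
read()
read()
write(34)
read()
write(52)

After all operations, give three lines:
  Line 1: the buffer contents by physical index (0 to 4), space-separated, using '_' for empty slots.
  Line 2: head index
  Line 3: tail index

write(32): buf=[32 _ _ _ _], head=0, tail=1, size=1
write(26): buf=[32 26 _ _ _], head=0, tail=2, size=2
read(): buf=[_ 26 _ _ _], head=1, tail=2, size=1
write(9): buf=[_ 26 9 _ _], head=1, tail=3, size=2
read(): buf=[_ _ 9 _ _], head=2, tail=3, size=1
read(): buf=[_ _ _ _ _], head=3, tail=3, size=0
write(89): buf=[_ _ _ 89 _], head=3, tail=4, size=1
write(96): buf=[_ _ _ 89 96], head=3, tail=0, size=2
read(): buf=[_ _ _ _ 96], head=4, tail=0, size=1
read(): buf=[_ _ _ _ _], head=0, tail=0, size=0
write(34): buf=[34 _ _ _ _], head=0, tail=1, size=1
read(): buf=[_ _ _ _ _], head=1, tail=1, size=0
write(52): buf=[_ 52 _ _ _], head=1, tail=2, size=1

Answer: _ 52 _ _ _
1
2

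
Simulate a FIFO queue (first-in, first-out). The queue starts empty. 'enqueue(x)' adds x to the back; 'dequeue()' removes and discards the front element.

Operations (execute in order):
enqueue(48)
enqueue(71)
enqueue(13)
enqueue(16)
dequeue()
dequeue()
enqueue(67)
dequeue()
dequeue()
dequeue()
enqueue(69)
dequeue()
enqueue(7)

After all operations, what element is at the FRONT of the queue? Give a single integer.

enqueue(48): queue = [48]
enqueue(71): queue = [48, 71]
enqueue(13): queue = [48, 71, 13]
enqueue(16): queue = [48, 71, 13, 16]
dequeue(): queue = [71, 13, 16]
dequeue(): queue = [13, 16]
enqueue(67): queue = [13, 16, 67]
dequeue(): queue = [16, 67]
dequeue(): queue = [67]
dequeue(): queue = []
enqueue(69): queue = [69]
dequeue(): queue = []
enqueue(7): queue = [7]

Answer: 7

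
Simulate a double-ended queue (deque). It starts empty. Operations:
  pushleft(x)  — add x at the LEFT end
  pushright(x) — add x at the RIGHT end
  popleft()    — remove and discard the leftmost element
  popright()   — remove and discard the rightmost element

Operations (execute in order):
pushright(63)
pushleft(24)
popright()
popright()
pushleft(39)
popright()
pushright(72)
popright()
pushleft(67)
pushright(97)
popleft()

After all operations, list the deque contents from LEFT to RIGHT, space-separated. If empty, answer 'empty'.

pushright(63): [63]
pushleft(24): [24, 63]
popright(): [24]
popright(): []
pushleft(39): [39]
popright(): []
pushright(72): [72]
popright(): []
pushleft(67): [67]
pushright(97): [67, 97]
popleft(): [97]

Answer: 97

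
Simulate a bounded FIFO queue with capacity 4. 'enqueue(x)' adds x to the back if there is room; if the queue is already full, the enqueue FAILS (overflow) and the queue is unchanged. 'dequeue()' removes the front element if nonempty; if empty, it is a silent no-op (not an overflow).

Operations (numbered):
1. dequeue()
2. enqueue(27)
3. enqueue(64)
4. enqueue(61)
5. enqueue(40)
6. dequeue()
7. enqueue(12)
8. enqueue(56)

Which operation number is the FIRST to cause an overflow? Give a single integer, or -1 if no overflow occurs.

Answer: 8

Derivation:
1. dequeue(): empty, no-op, size=0
2. enqueue(27): size=1
3. enqueue(64): size=2
4. enqueue(61): size=3
5. enqueue(40): size=4
6. dequeue(): size=3
7. enqueue(12): size=4
8. enqueue(56): size=4=cap → OVERFLOW (fail)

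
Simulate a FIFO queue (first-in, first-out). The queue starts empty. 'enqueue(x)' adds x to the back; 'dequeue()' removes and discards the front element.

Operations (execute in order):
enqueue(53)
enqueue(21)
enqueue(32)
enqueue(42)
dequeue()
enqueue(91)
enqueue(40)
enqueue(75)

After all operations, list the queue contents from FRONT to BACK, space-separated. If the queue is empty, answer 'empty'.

Answer: 21 32 42 91 40 75

Derivation:
enqueue(53): [53]
enqueue(21): [53, 21]
enqueue(32): [53, 21, 32]
enqueue(42): [53, 21, 32, 42]
dequeue(): [21, 32, 42]
enqueue(91): [21, 32, 42, 91]
enqueue(40): [21, 32, 42, 91, 40]
enqueue(75): [21, 32, 42, 91, 40, 75]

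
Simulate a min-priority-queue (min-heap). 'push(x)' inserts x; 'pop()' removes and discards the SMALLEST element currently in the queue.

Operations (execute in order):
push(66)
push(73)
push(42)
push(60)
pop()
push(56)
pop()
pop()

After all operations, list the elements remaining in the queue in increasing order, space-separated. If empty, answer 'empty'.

push(66): heap contents = [66]
push(73): heap contents = [66, 73]
push(42): heap contents = [42, 66, 73]
push(60): heap contents = [42, 60, 66, 73]
pop() → 42: heap contents = [60, 66, 73]
push(56): heap contents = [56, 60, 66, 73]
pop() → 56: heap contents = [60, 66, 73]
pop() → 60: heap contents = [66, 73]

Answer: 66 73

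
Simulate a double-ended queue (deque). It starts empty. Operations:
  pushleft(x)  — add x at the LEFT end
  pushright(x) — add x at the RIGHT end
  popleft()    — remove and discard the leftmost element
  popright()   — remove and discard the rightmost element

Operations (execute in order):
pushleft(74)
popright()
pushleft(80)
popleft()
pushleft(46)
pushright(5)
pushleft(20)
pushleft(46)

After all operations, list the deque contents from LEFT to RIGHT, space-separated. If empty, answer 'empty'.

Answer: 46 20 46 5

Derivation:
pushleft(74): [74]
popright(): []
pushleft(80): [80]
popleft(): []
pushleft(46): [46]
pushright(5): [46, 5]
pushleft(20): [20, 46, 5]
pushleft(46): [46, 20, 46, 5]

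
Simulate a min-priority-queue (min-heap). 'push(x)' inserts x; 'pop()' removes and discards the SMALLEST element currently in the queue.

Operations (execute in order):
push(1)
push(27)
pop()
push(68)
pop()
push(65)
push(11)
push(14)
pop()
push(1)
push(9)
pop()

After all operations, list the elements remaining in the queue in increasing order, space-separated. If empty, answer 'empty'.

push(1): heap contents = [1]
push(27): heap contents = [1, 27]
pop() → 1: heap contents = [27]
push(68): heap contents = [27, 68]
pop() → 27: heap contents = [68]
push(65): heap contents = [65, 68]
push(11): heap contents = [11, 65, 68]
push(14): heap contents = [11, 14, 65, 68]
pop() → 11: heap contents = [14, 65, 68]
push(1): heap contents = [1, 14, 65, 68]
push(9): heap contents = [1, 9, 14, 65, 68]
pop() → 1: heap contents = [9, 14, 65, 68]

Answer: 9 14 65 68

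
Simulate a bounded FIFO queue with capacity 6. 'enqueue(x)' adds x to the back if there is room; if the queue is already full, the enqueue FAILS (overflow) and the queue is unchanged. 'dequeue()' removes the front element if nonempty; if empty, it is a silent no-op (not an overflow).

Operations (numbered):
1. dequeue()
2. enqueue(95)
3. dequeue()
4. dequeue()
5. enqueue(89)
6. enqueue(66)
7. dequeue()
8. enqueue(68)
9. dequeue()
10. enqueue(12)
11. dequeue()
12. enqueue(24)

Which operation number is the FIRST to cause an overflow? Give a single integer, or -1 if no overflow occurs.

1. dequeue(): empty, no-op, size=0
2. enqueue(95): size=1
3. dequeue(): size=0
4. dequeue(): empty, no-op, size=0
5. enqueue(89): size=1
6. enqueue(66): size=2
7. dequeue(): size=1
8. enqueue(68): size=2
9. dequeue(): size=1
10. enqueue(12): size=2
11. dequeue(): size=1
12. enqueue(24): size=2

Answer: -1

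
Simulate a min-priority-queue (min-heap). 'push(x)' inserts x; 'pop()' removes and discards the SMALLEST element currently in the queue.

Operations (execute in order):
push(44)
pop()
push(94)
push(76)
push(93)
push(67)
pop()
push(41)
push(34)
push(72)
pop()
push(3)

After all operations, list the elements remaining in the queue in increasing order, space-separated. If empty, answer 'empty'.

Answer: 3 41 72 76 93 94

Derivation:
push(44): heap contents = [44]
pop() → 44: heap contents = []
push(94): heap contents = [94]
push(76): heap contents = [76, 94]
push(93): heap contents = [76, 93, 94]
push(67): heap contents = [67, 76, 93, 94]
pop() → 67: heap contents = [76, 93, 94]
push(41): heap contents = [41, 76, 93, 94]
push(34): heap contents = [34, 41, 76, 93, 94]
push(72): heap contents = [34, 41, 72, 76, 93, 94]
pop() → 34: heap contents = [41, 72, 76, 93, 94]
push(3): heap contents = [3, 41, 72, 76, 93, 94]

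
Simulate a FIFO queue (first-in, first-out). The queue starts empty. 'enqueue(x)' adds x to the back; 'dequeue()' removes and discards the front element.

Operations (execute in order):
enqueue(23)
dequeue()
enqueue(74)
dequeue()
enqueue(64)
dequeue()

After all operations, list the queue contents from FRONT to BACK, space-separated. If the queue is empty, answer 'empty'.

Answer: empty

Derivation:
enqueue(23): [23]
dequeue(): []
enqueue(74): [74]
dequeue(): []
enqueue(64): [64]
dequeue(): []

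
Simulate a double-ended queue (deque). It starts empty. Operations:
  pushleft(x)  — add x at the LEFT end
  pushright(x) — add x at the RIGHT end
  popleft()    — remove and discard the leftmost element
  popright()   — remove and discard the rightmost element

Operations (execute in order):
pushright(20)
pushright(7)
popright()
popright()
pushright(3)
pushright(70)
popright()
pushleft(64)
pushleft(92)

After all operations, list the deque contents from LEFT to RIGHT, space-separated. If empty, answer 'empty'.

Answer: 92 64 3

Derivation:
pushright(20): [20]
pushright(7): [20, 7]
popright(): [20]
popright(): []
pushright(3): [3]
pushright(70): [3, 70]
popright(): [3]
pushleft(64): [64, 3]
pushleft(92): [92, 64, 3]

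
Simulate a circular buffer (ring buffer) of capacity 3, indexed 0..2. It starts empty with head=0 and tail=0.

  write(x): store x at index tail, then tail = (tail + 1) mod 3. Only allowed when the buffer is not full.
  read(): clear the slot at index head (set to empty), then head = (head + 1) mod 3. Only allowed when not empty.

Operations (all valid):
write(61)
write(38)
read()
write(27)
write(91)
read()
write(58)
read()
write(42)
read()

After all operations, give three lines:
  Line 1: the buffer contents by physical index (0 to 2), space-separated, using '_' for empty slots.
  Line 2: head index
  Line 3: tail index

Answer: _ 58 42
1
0

Derivation:
write(61): buf=[61 _ _], head=0, tail=1, size=1
write(38): buf=[61 38 _], head=0, tail=2, size=2
read(): buf=[_ 38 _], head=1, tail=2, size=1
write(27): buf=[_ 38 27], head=1, tail=0, size=2
write(91): buf=[91 38 27], head=1, tail=1, size=3
read(): buf=[91 _ 27], head=2, tail=1, size=2
write(58): buf=[91 58 27], head=2, tail=2, size=3
read(): buf=[91 58 _], head=0, tail=2, size=2
write(42): buf=[91 58 42], head=0, tail=0, size=3
read(): buf=[_ 58 42], head=1, tail=0, size=2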